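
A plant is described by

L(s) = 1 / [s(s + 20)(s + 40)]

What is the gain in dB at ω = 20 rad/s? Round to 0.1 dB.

-88.1 dB

At s = jω = j20:
pole (s+20): 20 + j20 → |·| = √(20²+20²) = √800 ≈ 28.284, ∠ = arctan(20/20) ≈ 45.00°
pole (s+40): 40 + j20 → |·| = √(40²+20²) = √2000 ≈ 44.721, ∠ = arctan(20/40) ≈ 26.57°
pole at origin: |s| = 20, ∠ = 90.00° (in denominator)
|L| = 1 / 25298 ≈ 3.9529e-05
Gain = 20 log₁₀(3.9529e-05) ≈ -88.06 dB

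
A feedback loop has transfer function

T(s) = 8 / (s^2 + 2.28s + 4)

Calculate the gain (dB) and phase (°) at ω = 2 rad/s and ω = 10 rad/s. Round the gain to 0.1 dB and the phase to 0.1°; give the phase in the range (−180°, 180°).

At s = jω = j2:
quadratic: (j2)² + 2.28·j2 + 4 = 0 + j4.56 → |·| ≈ 4.56, ∠ ≈ 90.00°
|T| = 8 / 4.56 ≈ 1.7544
Gain = 20 log₁₀(1.7544) ≈ 4.88 dB
∠T = 0.00° − 90.00° = -90.00°

At s = jω = j10:
quadratic: (j10)² + 2.28·j10 + 4 = -96 + j22.8 → |·| ≈ 98.67, ∠ ≈ 166.64°
|T| = 8 / 98.67 ≈ 0.081078
Gain = 20 log₁₀(0.081078) ≈ -21.82 dB
∠T = 0.00° − 166.64° = -166.64°

ω = 2: 4.9 dB, -90.0°; ω = 10: -21.8 dB, -166.6°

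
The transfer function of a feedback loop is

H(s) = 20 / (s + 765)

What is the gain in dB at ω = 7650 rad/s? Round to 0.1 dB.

-51.7 dB

At s = jω = j7650:
pole (s+765): 765 + j7650 → |·| = √(765²+7650²) = √59107725 ≈ 7688.2, ∠ = arctan(7650/765) ≈ 84.29°
|H| = 20 / 7688.2 ≈ 0.0026014
Gain = 20 log₁₀(0.0026014) ≈ -51.70 dB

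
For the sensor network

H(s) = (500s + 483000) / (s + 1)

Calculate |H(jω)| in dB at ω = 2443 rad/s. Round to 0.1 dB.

Substitute s = j2443:
Numerator: 500(j2443) + 483000 = 483000 + j1221500
Denominator: (j2443) + 1 = 1 + j2443
|N| = √(483000² + 1221500²) ≈ 1.3135e+06, ∠N ≈ 68.43°
|D| = √(1² + 2443²) ≈ 2443, ∠D ≈ 89.98°
|H| = 1.3135e+06 / 2443 ≈ 537.66
Gain = 20 log₁₀(537.66) ≈ 54.61 dB

54.6 dB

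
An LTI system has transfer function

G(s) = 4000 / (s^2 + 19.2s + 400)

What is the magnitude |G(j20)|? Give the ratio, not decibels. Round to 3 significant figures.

At s = jω = j20:
quadratic: (j20)² + 19.2·j20 + 400 = 0 + j384 → |·| ≈ 384, ∠ ≈ 90.00°
|G| = 4000 / 384 ≈ 10.417

10.4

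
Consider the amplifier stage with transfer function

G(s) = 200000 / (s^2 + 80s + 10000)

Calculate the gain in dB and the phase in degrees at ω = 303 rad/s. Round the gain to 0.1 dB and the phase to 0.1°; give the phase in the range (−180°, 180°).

7.4 dB, -163.5°

At s = jω = j303:
quadratic: (j303)² + 80·j303 + 10000 = -81809 + j24240 → |·| ≈ 85325, ∠ ≈ 163.50°
|G| = 200000 / 85325 ≈ 2.344
Gain = 20 log₁₀(2.344) ≈ 7.40 dB
∠G = 0.00° − 163.50° = -163.50°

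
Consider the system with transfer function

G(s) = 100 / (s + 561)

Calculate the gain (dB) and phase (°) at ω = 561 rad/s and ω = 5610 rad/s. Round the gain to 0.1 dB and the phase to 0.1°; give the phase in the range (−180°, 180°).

ω = 561: -18.0 dB, -45.0°; ω = 5610: -35.0 dB, -84.3°

At s = jω = j561:
pole (s+561): 561 + j561 → |·| = √(561²+561²) = √629442 ≈ 793.37, ∠ = arctan(561/561) ≈ 45.00°
|G| = 100 / 793.37 ≈ 0.12604
Gain = 20 log₁₀(0.12604) ≈ -17.99 dB
∠G = 0.00° − 45.00° = -45.00°

At s = jω = j5610:
pole (s+561): 561 + j5610 → |·| = √(561²+5610²) = √31786821 ≈ 5638, ∠ = arctan(5610/561) ≈ 84.29°
|G| = 100 / 5638 ≈ 0.017737
Gain = 20 log₁₀(0.017737) ≈ -35.02 dB
∠G = 0.00° − 84.29° = -84.29°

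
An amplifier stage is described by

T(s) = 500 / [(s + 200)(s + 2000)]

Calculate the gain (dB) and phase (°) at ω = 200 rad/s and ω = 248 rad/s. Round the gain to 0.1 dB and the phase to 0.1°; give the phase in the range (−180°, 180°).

ω = 200: -61.1 dB, -50.7°; ω = 248: -62.2 dB, -58.2°

At s = jω = j200:
pole (s+200): 200 + j200 → |·| = √(200²+200²) = √80000 ≈ 282.84, ∠ = arctan(200/200) ≈ 45.00°
pole (s+2000): 2000 + j200 → |·| = √(2000²+200²) = √4040000 ≈ 2010, ∠ = arctan(200/2000) ≈ 5.71°
|T| = 500 / 5.6851e+05 ≈ 0.00087949
Gain = 20 log₁₀(0.00087949) ≈ -61.12 dB
∠T = 0.00° − 50.71° = -50.71°

At s = jω = j248:
pole (s+200): 200 + j248 → |·| = √(200²+248²) = √101504 ≈ 318.6, ∠ = arctan(248/200) ≈ 51.12°
pole (s+2000): 2000 + j248 → |·| = √(2000²+248²) = √4061504 ≈ 2015.3, ∠ = arctan(248/2000) ≈ 7.07°
|T| = 500 / 6.4207e+05 ≈ 0.00077873
Gain = 20 log₁₀(0.00077873) ≈ -62.17 dB
∠T = 0.00° − 58.19° = -58.19°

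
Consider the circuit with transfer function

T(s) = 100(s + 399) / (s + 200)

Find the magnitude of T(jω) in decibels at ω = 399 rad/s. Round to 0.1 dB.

At s = jω = j399:
zero (s+399): 399 + j399 → |·| = √(399²+399²) = √318402 ≈ 564.27, ∠ = arctan(399/399) ≈ 45.00°
pole (s+200): 200 + j399 → |·| = √(200²+399²) = √199201 ≈ 446.32, ∠ = arctan(399/200) ≈ 63.38°
|T| = 100 · 564.27 / 446.32 ≈ 126.43
Gain = 20 log₁₀(126.43) ≈ 42.04 dB

42.0 dB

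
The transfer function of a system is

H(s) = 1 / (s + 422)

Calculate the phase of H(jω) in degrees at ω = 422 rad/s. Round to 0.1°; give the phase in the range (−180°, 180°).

Substitute s = j422:
Numerator: 1 = 1 + j0
Denominator: (j422) + 422 = 422 + j422
|N| = √(1² + 0²) ≈ 1, ∠N ≈ 0.00°
|D| = √(422² + 422²) ≈ 596.8, ∠D ≈ 45.00°
∠H = 0.00° − 45.00° = -45.00°

-45.0°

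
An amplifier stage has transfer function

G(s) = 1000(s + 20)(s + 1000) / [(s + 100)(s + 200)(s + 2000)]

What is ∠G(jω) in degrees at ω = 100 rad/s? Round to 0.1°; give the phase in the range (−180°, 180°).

10.0°

At s = jω = j100:
zero (s+20): 20 + j100 → |·| = √(20²+100²) = √10400 ≈ 101.98, ∠ = arctan(100/20) ≈ 78.69°
zero (s+1000): 1000 + j100 → |·| = √(1000²+100²) = √1010000 ≈ 1005, ∠ = arctan(100/1000) ≈ 5.71°
pole (s+100): 100 + j100 → |·| = √(100²+100²) = √20000 ≈ 141.42, ∠ = arctan(100/100) ≈ 45.00°
pole (s+200): 200 + j100 → |·| = √(200²+100²) = √50000 ≈ 223.61, ∠ = arctan(100/200) ≈ 26.57°
pole (s+2000): 2000 + j100 → |·| = √(2000²+100²) = √4010000 ≈ 2002.5, ∠ = arctan(100/2000) ≈ 2.86°
∠G = 84.40° − 74.43° = 9.97°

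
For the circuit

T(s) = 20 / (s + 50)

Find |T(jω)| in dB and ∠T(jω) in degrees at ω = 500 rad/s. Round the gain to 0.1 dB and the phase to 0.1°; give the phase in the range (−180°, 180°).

-28.0 dB, -84.3°

At s = jω = j500:
pole (s+50): 50 + j500 → |·| = √(50²+500²) = √252500 ≈ 502.49, ∠ = arctan(500/50) ≈ 84.29°
|T| = 20 / 502.49 ≈ 0.039802
Gain = 20 log₁₀(0.039802) ≈ -28.00 dB
∠T = 0.00° − 84.29° = -84.29°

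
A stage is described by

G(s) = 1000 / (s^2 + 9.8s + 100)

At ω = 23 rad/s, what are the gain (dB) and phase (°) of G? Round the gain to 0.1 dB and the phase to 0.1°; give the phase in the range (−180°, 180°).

At s = jω = j23:
quadratic: (j23)² + 9.8·j23 + 100 = -429 + j225.4 → |·| ≈ 484.61, ∠ ≈ 152.28°
|G| = 1000 / 484.61 ≈ 2.0635
Gain = 20 log₁₀(2.0635) ≈ 6.29 dB
∠G = 0.00° − 152.28° = -152.28°

6.3 dB, -152.3°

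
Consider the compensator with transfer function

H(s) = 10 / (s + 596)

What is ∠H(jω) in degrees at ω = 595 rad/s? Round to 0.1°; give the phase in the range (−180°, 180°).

At s = jω = j595:
pole (s+596): 596 + j595 → |·| = √(596²+595²) = √709241 ≈ 842.16, ∠ = arctan(595/596) ≈ 44.95°
∠H = 0.00° − 44.95° = -44.95°

-45.0°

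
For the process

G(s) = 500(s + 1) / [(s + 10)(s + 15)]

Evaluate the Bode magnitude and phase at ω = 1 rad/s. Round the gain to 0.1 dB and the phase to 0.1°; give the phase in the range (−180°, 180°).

13.4 dB, 35.5°

At s = jω = j1:
zero (s+1): 1 + j1 → |·| = √(1²+1²) = √2 ≈ 1.4142, ∠ = arctan(1/1) ≈ 45.00°
pole (s+10): 10 + j1 → |·| = √(10²+1²) = √101 ≈ 10.05, ∠ = arctan(1/10) ≈ 5.71°
pole (s+15): 15 + j1 → |·| = √(15²+1²) = √226 ≈ 15.033, ∠ = arctan(1/15) ≈ 3.81°
|G| = 500 · 1.4142 / 151.08 ≈ 4.6803
Gain = 20 log₁₀(4.6803) ≈ 13.41 dB
∠G = 45.00° − 9.52° = 35.48°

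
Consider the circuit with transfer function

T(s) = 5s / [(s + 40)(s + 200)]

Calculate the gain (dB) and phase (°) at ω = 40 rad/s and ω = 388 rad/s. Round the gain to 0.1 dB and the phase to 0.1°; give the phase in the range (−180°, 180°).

At s = jω = j40:
zero at origin: s = j40 → |·| = 40, ∠ = 90.00°
pole (s+40): 40 + j40 → |·| = √(40²+40²) = √3200 ≈ 56.569, ∠ = arctan(40/40) ≈ 45.00°
pole (s+200): 200 + j40 → |·| = √(200²+40²) = √41600 ≈ 203.96, ∠ = arctan(40/200) ≈ 11.31°
|T| = 5 · 40 / 11538 ≈ 0.017334
Gain = 20 log₁₀(0.017334) ≈ -35.22 dB
∠T = 90.00° − 56.31° = 33.69°

At s = jω = j388:
zero at origin: s = j388 → |·| = 388, ∠ = 90.00°
pole (s+40): 40 + j388 → |·| = √(40²+388²) = √152144 ≈ 390.06, ∠ = arctan(388/40) ≈ 84.11°
pole (s+200): 200 + j388 → |·| = √(200²+388²) = √190544 ≈ 436.51, ∠ = arctan(388/200) ≈ 62.73°
|T| = 5 · 388 / 1.7027e+05 ≈ 0.011394
Gain = 20 log₁₀(0.011394) ≈ -38.87 dB
∠T = 90.00° − 146.84° = -56.84°

ω = 40: -35.2 dB, 33.7°; ω = 388: -38.9 dB, -56.8°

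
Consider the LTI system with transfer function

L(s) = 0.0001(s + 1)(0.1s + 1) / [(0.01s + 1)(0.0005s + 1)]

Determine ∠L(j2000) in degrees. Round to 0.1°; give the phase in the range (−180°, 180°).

47.5°

At ω = 2000 rad/s:
zero (1 + j2000·1) = 1 + j2000 → |·| ≈ 2000, ∠ ≈ 89.97°
zero (1 + j2000·0.1) = 1 + j200 → |·| ≈ 200, ∠ ≈ 89.71°
pole (1 + j2000·0.01) = 1 + j20 → |·| ≈ 20.025, ∠ ≈ 87.14°
pole (1 + j2000·0.0005) = 1 + j1 → |·| ≈ 1.4142, ∠ ≈ 45.00°
∠L = (89.97° + 89.71°) − (87.14° + 45.00°) = 47.54°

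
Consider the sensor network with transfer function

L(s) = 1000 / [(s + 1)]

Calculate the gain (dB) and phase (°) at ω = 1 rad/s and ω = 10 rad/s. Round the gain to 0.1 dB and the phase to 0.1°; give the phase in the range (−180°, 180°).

At ω = 1 rad/s:
pole (1 + j1·1) = 1 + j1 → |·| ≈ 1.4142, ∠ ≈ 45.00°
|L| = 1000 · 1 / (1.4142) ≈ 707.11
Gain = 20 log₁₀(707.11) ≈ 56.99 dB
∠L = (0°) − (45.00°) = -45.00°

At ω = 10 rad/s:
pole (1 + j10·1) = 1 + j10 → |·| ≈ 10.05, ∠ ≈ 84.29°
|L| = 1000 · 1 / (10.05) ≈ 99.502
Gain = 20 log₁₀(99.502) ≈ 39.96 dB
∠L = (0°) − (84.29°) = -84.29°

ω = 1: 57.0 dB, -45.0°; ω = 10: 40.0 dB, -84.3°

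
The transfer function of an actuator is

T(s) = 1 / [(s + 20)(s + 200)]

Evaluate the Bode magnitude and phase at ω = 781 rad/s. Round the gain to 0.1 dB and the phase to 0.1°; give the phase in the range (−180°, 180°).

At s = jω = j781:
pole (s+20): 20 + j781 → |·| = √(20²+781²) = √610361 ≈ 781.26, ∠ = arctan(781/20) ≈ 88.53°
pole (s+200): 200 + j781 → |·| = √(200²+781²) = √649961 ≈ 806.2, ∠ = arctan(781/200) ≈ 75.64°
|T| = 1 / 6.2985e+05 ≈ 1.5877e-06
Gain = 20 log₁₀(1.5877e-06) ≈ -115.98 dB
∠T = 0.00° − 164.17° = -164.17°

-116.0 dB, -164.2°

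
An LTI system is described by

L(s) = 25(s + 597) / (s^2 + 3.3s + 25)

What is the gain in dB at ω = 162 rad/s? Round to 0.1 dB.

-4.6 dB

At s = jω = j162:
zero (s+597): 597 + j162 → |·| = √(597²+162²) = √382653 ≈ 618.59, ∠ = arctan(162/597) ≈ 15.18°
quadratic: (j162)² + 3.3·j162 + 25 = -26219 + j534.6 → |·| ≈ 26224, ∠ ≈ 178.83°
|L| = 25 · 618.59 / 26224 ≈ 0.58972
Gain = 20 log₁₀(0.58972) ≈ -4.59 dB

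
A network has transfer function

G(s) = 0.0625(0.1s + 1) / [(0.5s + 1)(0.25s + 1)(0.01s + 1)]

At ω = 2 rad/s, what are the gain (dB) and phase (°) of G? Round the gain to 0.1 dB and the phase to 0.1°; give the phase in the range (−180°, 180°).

At ω = 2 rad/s:
zero (1 + j2·0.1) = 1 + j0.2 → |·| ≈ 1.0198, ∠ ≈ 11.31°
pole (1 + j2·0.5) = 1 + j1 → |·| ≈ 1.4142, ∠ ≈ 45.00°
pole (1 + j2·0.25) = 1 + j0.5 → |·| ≈ 1.118, ∠ ≈ 26.57°
pole (1 + j2·0.01) = 1 + j0.02 → |·| ≈ 1.0002, ∠ ≈ 1.15°
|G| = 0.0625 · 1.0198 / (1.4142 · 1.118 · 1.0002) ≈ 0.040305
Gain = 20 log₁₀(0.040305) ≈ -27.89 dB
∠G = (11.31°) − (45.00° + 26.57° + 1.15°) = -61.41°

-27.9 dB, -61.4°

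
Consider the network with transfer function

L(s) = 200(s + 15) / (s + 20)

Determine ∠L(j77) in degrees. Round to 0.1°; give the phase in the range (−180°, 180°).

3.5°

At s = jω = j77:
zero (s+15): 15 + j77 → |·| = √(15²+77²) = √6154 ≈ 78.447, ∠ = arctan(77/15) ≈ 78.98°
pole (s+20): 20 + j77 → |·| = √(20²+77²) = √6329 ≈ 79.555, ∠ = arctan(77/20) ≈ 75.44°
∠L = 78.98° − 75.44° = 3.54°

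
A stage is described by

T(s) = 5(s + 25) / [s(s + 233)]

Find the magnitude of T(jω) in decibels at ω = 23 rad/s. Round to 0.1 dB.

-30.0 dB

At s = jω = j23:
zero (s+25): 25 + j23 → |·| = √(25²+23²) = √1154 ≈ 33.971, ∠ = arctan(23/25) ≈ 42.61°
pole (s+233): 233 + j23 → |·| = √(233²+23²) = √54818 ≈ 234.13, ∠ = arctan(23/233) ≈ 5.64°
pole at origin: |s| = 23, ∠ = 90.00° (in denominator)
|T| = 5 · 33.971 / 5385 ≈ 0.031542
Gain = 20 log₁₀(0.031542) ≈ -30.02 dB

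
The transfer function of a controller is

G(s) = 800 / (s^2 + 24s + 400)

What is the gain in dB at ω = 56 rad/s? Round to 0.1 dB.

-11.6 dB

At s = jω = j56:
quadratic: (j56)² + 24·j56 + 400 = -2736 + j1344 → |·| ≈ 3048.3, ∠ ≈ 153.84°
|G| = 800 / 3048.3 ≈ 0.26244
Gain = 20 log₁₀(0.26244) ≈ -11.62 dB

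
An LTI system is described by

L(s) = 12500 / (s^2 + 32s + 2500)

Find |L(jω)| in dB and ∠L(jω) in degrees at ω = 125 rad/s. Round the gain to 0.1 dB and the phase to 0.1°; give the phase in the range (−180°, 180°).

-0.8 dB, -163.1°

At s = jω = j125:
quadratic: (j125)² + 32·j125 + 2500 = -13125 + j4000 → |·| ≈ 13721, ∠ ≈ 163.05°
|L| = 12500 / 13721 ≈ 0.91101
Gain = 20 log₁₀(0.91101) ≈ -0.81 dB
∠L = 0.00° − 163.05° = -163.05°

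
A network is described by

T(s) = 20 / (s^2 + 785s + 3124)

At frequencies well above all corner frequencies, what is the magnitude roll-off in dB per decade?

Each pole contributes −20 dB/decade at high frequency; each zero contributes +20 dB/decade.
Net: 0 zero(s) − 2 pole(s) → -40 dB/decade.

-40 dB/decade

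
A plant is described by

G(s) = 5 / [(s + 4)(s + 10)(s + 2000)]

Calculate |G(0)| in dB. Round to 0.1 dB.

-84.1 dB

G(0) = 5 / (4·10·2000) = 6.25e-05
20 log₁₀(6.25e-05) ≈ -84.08 dB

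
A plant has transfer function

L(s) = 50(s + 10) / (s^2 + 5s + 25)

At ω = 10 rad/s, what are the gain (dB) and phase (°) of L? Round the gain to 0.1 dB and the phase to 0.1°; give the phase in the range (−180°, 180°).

17.9 dB, -101.3°

At s = jω = j10:
zero (s+10): 10 + j10 → |·| = √(10²+10²) = √200 ≈ 14.142, ∠ = arctan(10/10) ≈ 45.00°
quadratic: (j10)² + 5·j10 + 25 = -75 + j50 → |·| ≈ 90.139, ∠ ≈ 146.31°
|L| = 50 · 14.142 / 90.139 ≈ 7.8446
Gain = 20 log₁₀(7.8446) ≈ 17.89 dB
∠L = 45.00° − 146.31° = -101.31°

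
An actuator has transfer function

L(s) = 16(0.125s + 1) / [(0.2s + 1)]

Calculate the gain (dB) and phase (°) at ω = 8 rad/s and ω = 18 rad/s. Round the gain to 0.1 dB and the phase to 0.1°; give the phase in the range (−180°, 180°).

ω = 8: 21.6 dB, -13.0°; ω = 18: 20.5 dB, -8.4°

At ω = 8 rad/s:
zero (1 + j8·0.125) = 1 + j1 → |·| ≈ 1.4142, ∠ ≈ 45.00°
pole (1 + j8·0.2) = 1 + j1.6 → |·| ≈ 1.8868, ∠ ≈ 57.99°
|L| = 16 · 1.4142 / (1.8868) ≈ 11.992
Gain = 20 log₁₀(11.992) ≈ 21.58 dB
∠L = (45.00°) − (57.99°) = -12.99°

At ω = 18 rad/s:
zero (1 + j18·0.125) = 1 + j2.25 → |·| ≈ 2.4622, ∠ ≈ 66.04°
pole (1 + j18·0.2) = 1 + j3.6 → |·| ≈ 3.7363, ∠ ≈ 74.48°
|L| = 16 · 2.4622 / (3.7363) ≈ 10.544
Gain = 20 log₁₀(10.544) ≈ 20.46 dB
∠L = (66.04°) − (74.48°) = -8.44°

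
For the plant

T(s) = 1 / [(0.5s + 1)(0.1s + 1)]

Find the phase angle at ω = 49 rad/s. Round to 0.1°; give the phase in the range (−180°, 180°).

At ω = 49 rad/s:
pole (1 + j49·0.5) = 1 + j24.5 → |·| ≈ 24.52, ∠ ≈ 87.66°
pole (1 + j49·0.1) = 1 + j4.9 → |·| ≈ 5.001, ∠ ≈ 78.47°
∠T = (0°) − (87.66° + 78.47°) = -166.13°

-166.1°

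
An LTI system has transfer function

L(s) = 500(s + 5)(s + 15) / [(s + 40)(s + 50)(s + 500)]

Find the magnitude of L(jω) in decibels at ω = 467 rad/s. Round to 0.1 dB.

At s = jω = j467:
zero (s+5): 5 + j467 → |·| = √(5²+467²) = √218114 ≈ 467.03, ∠ = arctan(467/5) ≈ 89.39°
zero (s+15): 15 + j467 → |·| = √(15²+467²) = √218314 ≈ 467.24, ∠ = arctan(467/15) ≈ 88.16°
pole (s+40): 40 + j467 → |·| = √(40²+467²) = √219689 ≈ 468.71, ∠ = arctan(467/40) ≈ 85.10°
pole (s+50): 50 + j467 → |·| = √(50²+467²) = √220589 ≈ 469.67, ∠ = arctan(467/50) ≈ 83.89°
pole (s+500): 500 + j467 → |·| = √(500²+467²) = √468089 ≈ 684.17, ∠ = arctan(467/500) ≈ 43.05°
|L| = 500 · 2.1822e+05 / 1.5061e+08 ≈ 0.72445
Gain = 20 log₁₀(0.72445) ≈ -2.80 dB

-2.8 dB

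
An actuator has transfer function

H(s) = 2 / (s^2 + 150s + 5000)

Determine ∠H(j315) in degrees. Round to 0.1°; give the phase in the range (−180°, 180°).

Substitute s = j315:
Numerator: 2 = 2 + j0
Denominator: (j315)^2 + 150(j315) + 5000 = -94225 + j47250
|N| = √(2² + 0²) ≈ 2, ∠N ≈ 0.00°
|D| = √(94225² + 47250²) ≈ 1.0541e+05, ∠D ≈ 153.37°
∠H = 0.00° − 153.37° = -153.37°

-153.4°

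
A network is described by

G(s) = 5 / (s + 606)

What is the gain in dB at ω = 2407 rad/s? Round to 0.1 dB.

Substitute s = j2407:
Numerator: 5 = 5 + j0
Denominator: (j2407) + 606 = 606 + j2407
|N| = √(5² + 0²) ≈ 5, ∠N ≈ 0.00°
|D| = √(606² + 2407²) ≈ 2482.1, ∠D ≈ 75.87°
|G| = 5 / 2482.1 ≈ 0.0020144
Gain = 20 log₁₀(0.0020144) ≈ -53.92 dB

-53.9 dB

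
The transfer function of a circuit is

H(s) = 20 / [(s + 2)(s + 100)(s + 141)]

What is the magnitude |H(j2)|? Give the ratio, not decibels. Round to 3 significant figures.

0.000501

At s = jω = j2:
pole (s+2): 2 + j2 → |·| = √(2²+2²) = √8 ≈ 2.8284, ∠ = arctan(2/2) ≈ 45.00°
pole (s+100): 100 + j2 → |·| = √(100²+2²) = √10004 ≈ 100.02, ∠ = arctan(2/100) ≈ 1.15°
pole (s+141): 141 + j2 → |·| = √(141²+2²) = √19885 ≈ 141.01, ∠ = arctan(2/141) ≈ 0.81°
|H| = 20 / 39891 ≈ 0.00050137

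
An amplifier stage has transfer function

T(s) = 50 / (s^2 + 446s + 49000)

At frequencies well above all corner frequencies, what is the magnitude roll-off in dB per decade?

Each pole contributes −20 dB/decade at high frequency; each zero contributes +20 dB/decade.
Net: 0 zero(s) − 2 pole(s) → -40 dB/decade.

-40 dB/decade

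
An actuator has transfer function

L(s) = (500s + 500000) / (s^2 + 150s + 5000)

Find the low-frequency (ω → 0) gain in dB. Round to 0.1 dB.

40.0 dB

L(0) = 500000 / 5000 = 100
20 log₁₀(100) ≈ 40.00 dB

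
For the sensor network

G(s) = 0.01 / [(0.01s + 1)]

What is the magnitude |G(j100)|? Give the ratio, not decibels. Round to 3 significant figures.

At ω = 100 rad/s:
pole (1 + j100·0.01) = 1 + j1 → |·| ≈ 1.4142, ∠ ≈ 45.00°
|G| = 0.01 · 1 / (1.4142) ≈ 0.0070711

0.00707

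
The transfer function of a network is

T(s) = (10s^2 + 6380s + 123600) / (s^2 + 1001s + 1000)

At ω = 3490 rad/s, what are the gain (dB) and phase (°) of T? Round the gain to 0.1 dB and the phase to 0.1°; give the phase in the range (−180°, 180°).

19.8 dB, 5.6°

Substitute s = j3490:
Numerator: 10(j3490)^2 + 6380(j3490) + 123600 = -121677400 + j22266200
Denominator: (j3490)^2 + 1001(j3490) + 1000 = -12179100 + j3493490
|N| = √(121677400² + 22266200²) ≈ 1.237e+08, ∠N ≈ 169.63°
|D| = √(12179100² + 3493490²) ≈ 1.267e+07, ∠D ≈ 163.99°
|T| = 1.237e+08 / 1.267e+07 ≈ 9.7632
Gain = 20 log₁₀(9.7632) ≈ 19.79 dB
∠T = 169.63° − 163.99° = 5.64°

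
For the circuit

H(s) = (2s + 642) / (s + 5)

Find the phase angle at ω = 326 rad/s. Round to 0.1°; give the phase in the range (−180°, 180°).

Substitute s = j326:
Numerator: 2(j326) + 642 = 642 + j652
Denominator: (j326) + 5 = 5 + j326
|N| = √(642² + 652²) ≈ 915.02, ∠N ≈ 45.44°
|D| = √(5² + 326²) ≈ 326.04, ∠D ≈ 89.12°
∠H = 45.44° − 89.12° = -43.68°

-43.7°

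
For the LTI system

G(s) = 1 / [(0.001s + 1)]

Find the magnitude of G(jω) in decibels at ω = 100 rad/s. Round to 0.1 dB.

At ω = 100 rad/s:
pole (1 + j100·0.001) = 1 + j0.1 → |·| ≈ 1.005, ∠ ≈ 5.71°
|G| = 1 · 1 / (1.005) ≈ 0.99502
Gain = 20 log₁₀(0.99502) ≈ -0.04 dB

-0.0 dB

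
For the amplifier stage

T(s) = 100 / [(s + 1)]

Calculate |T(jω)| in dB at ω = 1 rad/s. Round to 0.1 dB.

At ω = 1 rad/s:
pole (1 + j1·1) = 1 + j1 → |·| ≈ 1.4142, ∠ ≈ 45.00°
|T| = 100 · 1 / (1.4142) ≈ 70.711
Gain = 20 log₁₀(70.711) ≈ 36.99 dB

37.0 dB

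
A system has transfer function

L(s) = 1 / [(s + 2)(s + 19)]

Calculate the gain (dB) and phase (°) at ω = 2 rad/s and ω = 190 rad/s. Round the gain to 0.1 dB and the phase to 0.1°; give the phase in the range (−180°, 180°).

At s = jω = j2:
pole (s+2): 2 + j2 → |·| = √(2²+2²) = √8 ≈ 2.8284, ∠ = arctan(2/2) ≈ 45.00°
pole (s+19): 19 + j2 → |·| = √(19²+2²) = √365 ≈ 19.105, ∠ = arctan(2/19) ≈ 6.01°
|L| = 1 / 54.037 ≈ 0.018506
Gain = 20 log₁₀(0.018506) ≈ -34.65 dB
∠L = 0.00° − 51.01° = -51.01°

At s = jω = j190:
pole (s+2): 2 + j190 → |·| = √(2²+190²) = √36104 ≈ 190.01, ∠ = arctan(190/2) ≈ 89.40°
pole (s+19): 19 + j190 → |·| = √(19²+190²) = √36461 ≈ 190.95, ∠ = arctan(190/19) ≈ 84.29°
|L| = 1 / 36282 ≈ 2.7562e-05
Gain = 20 log₁₀(2.7562e-05) ≈ -91.19 dB
∠L = 0.00° − 173.69° = -173.69°

ω = 2: -34.7 dB, -51.0°; ω = 190: -91.2 dB, -173.7°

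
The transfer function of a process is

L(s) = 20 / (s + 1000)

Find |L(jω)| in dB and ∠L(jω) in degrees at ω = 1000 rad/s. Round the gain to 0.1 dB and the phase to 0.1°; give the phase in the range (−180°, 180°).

At s = jω = j1000:
pole (s+1000): 1000 + j1000 → |·| = √(1000²+1000²) = √2000000 ≈ 1414.2, ∠ = arctan(1000/1000) ≈ 45.00°
|L| = 20 / 1414.2 ≈ 0.014142
Gain = 20 log₁₀(0.014142) ≈ -36.99 dB
∠L = 0.00° − 45.00° = -45.00°

-37.0 dB, -45.0°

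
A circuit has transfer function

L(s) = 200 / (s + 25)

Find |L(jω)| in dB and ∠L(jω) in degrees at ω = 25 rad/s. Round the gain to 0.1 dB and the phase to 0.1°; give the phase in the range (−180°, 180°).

At s = jω = j25:
pole (s+25): 25 + j25 → |·| = √(25²+25²) = √1250 ≈ 35.355, ∠ = arctan(25/25) ≈ 45.00°
|L| = 200 / 35.355 ≈ 5.6569
Gain = 20 log₁₀(5.6569) ≈ 15.05 dB
∠L = 0.00° − 45.00° = -45.00°

15.1 dB, -45.0°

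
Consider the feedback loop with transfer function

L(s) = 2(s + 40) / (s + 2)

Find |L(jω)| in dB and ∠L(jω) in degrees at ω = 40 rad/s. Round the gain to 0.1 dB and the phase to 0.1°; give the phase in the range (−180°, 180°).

At s = jω = j40:
zero (s+40): 40 + j40 → |·| = √(40²+40²) = √3200 ≈ 56.569, ∠ = arctan(40/40) ≈ 45.00°
pole (s+2): 2 + j40 → |·| = √(2²+40²) = √1604 ≈ 40.05, ∠ = arctan(40/2) ≈ 87.14°
|L| = 2 · 56.569 / 40.05 ≈ 2.8249
Gain = 20 log₁₀(2.8249) ≈ 9.02 dB
∠L = 45.00° − 87.14° = -42.14°

9.0 dB, -42.1°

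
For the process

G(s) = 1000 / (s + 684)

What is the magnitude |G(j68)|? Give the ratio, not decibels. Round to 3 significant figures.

1.45

Substitute s = j68:
Numerator: 1000 = 1000 + j0
Denominator: (j68) + 684 = 684 + j68
|N| = √(1000² + 0²) ≈ 1000, ∠N ≈ 0.00°
|D| = √(684² + 68²) ≈ 687.37, ∠D ≈ 5.68°
|G| = 1000 / 687.37 ≈ 1.4548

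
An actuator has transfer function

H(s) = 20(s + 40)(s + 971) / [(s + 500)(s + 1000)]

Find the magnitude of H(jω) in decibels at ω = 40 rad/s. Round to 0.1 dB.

At s = jω = j40:
zero (s+40): 40 + j40 → |·| = √(40²+40²) = √3200 ≈ 56.569, ∠ = arctan(40/40) ≈ 45.00°
zero (s+971): 971 + j40 → |·| = √(971²+40²) = √944441 ≈ 971.82, ∠ = arctan(40/971) ≈ 2.36°
pole (s+500): 500 + j40 → |·| = √(500²+40²) = √251600 ≈ 501.6, ∠ = arctan(40/500) ≈ 4.57°
pole (s+1000): 1000 + j40 → |·| = √(1000²+40²) = √1001600 ≈ 1000.8, ∠ = arctan(40/1000) ≈ 2.29°
|H| = 20 · 54975 / 5.02e+05 ≈ 2.1902
Gain = 20 log₁₀(2.1902) ≈ 6.81 dB

6.8 dB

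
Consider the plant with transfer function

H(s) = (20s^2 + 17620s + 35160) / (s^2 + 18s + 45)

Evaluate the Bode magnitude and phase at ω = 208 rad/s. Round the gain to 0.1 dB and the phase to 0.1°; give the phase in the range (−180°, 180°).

Substitute s = j208:
Numerator: 20(j208)^2 + 17620(j208) + 35160 = -830120 + j3664960
Denominator: (j208)^2 + 18(j208) + 45 = -43219 + j3744
|N| = √(830120² + 3664960²) ≈ 3.7578e+06, ∠N ≈ 102.76°
|D| = √(43219² + 3744²) ≈ 43381, ∠D ≈ 175.05°
|H| = 3.7578e+06 / 43381 ≈ 86.623
Gain = 20 log₁₀(86.623) ≈ 38.75 dB
∠H = 102.76° − 175.05° = -72.29°

38.8 dB, -72.3°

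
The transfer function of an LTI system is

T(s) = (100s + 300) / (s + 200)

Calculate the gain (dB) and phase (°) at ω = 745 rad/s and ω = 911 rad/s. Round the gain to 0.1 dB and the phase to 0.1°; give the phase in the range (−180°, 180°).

Substitute s = j745:
Numerator: 100(j745) + 300 = 300 + j74500
Denominator: (j745) + 200 = 200 + j745
|N| = √(300² + 74500²) ≈ 74501, ∠N ≈ 89.77°
|D| = √(200² + 745²) ≈ 771.38, ∠D ≈ 74.97°
|T| = 74501 / 771.38 ≈ 96.581
Gain = 20 log₁₀(96.581) ≈ 39.70 dB
∠T = 89.77° − 74.97° = 14.80°

Substitute s = j911:
Numerator: 100(j911) + 300 = 300 + j91100
Denominator: (j911) + 200 = 200 + j911
|N| = √(300² + 91100²) ≈ 91100, ∠N ≈ 89.81°
|D| = √(200² + 911²) ≈ 932.7, ∠D ≈ 77.62°
|T| = 91100 / 932.7 ≈ 97.673
Gain = 20 log₁₀(97.673) ≈ 39.80 dB
∠T = 89.81° − 77.62° = 12.19°

ω = 745: 39.7 dB, 14.8°; ω = 911: 39.8 dB, 12.2°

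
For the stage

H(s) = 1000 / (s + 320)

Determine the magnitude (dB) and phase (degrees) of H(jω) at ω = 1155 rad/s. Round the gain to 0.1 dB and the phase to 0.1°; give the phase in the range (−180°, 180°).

At s = jω = j1155:
pole (s+320): 320 + j1155 → |·| = √(320²+1155²) = √1436425 ≈ 1198.5, ∠ = arctan(1155/320) ≈ 74.51°
|H| = 1000 / 1198.5 ≈ 0.83438
Gain = 20 log₁₀(0.83438) ≈ -1.57 dB
∠H = 0.00° − 74.51° = -74.51°

-1.6 dB, -74.5°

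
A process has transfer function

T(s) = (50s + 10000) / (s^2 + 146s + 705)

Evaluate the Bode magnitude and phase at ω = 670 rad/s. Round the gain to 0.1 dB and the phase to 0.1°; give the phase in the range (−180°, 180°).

-22.4 dB, -94.3°

Substitute s = j670:
Numerator: 50(j670) + 10000 = 10000 + j33500
Denominator: (j670)^2 + 146(j670) + 705 = -448195 + j97820
|N| = √(10000² + 33500²) ≈ 34961, ∠N ≈ 73.38°
|D| = √(448195² + 97820²) ≈ 4.5875e+05, ∠D ≈ 167.69°
|T| = 34961 / 4.5875e+05 ≈ 0.076209
Gain = 20 log₁₀(0.076209) ≈ -22.36 dB
∠T = 73.38° − 167.69° = -94.31°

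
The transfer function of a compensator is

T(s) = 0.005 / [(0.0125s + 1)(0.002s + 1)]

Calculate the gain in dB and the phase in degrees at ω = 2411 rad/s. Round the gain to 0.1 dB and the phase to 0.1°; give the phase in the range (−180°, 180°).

-89.5 dB, -166.4°

At ω = 2411 rad/s:
pole (1 + j2411·0.0125) = 1 + j30.1375 → |·| ≈ 30.154, ∠ ≈ 88.10°
pole (1 + j2411·0.002) = 1 + j4.822 → |·| ≈ 4.9246, ∠ ≈ 78.28°
|T| = 0.005 · 1 / (30.154 · 4.9246) ≈ 3.3671e-05
Gain = 20 log₁₀(3.3671e-05) ≈ -89.45 dB
∠T = (0°) − (88.10° + 78.28°) = -166.38°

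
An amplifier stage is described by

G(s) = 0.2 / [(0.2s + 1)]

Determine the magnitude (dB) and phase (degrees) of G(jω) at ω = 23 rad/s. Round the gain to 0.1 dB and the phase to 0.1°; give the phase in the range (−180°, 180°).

-27.4 dB, -77.7°

At ω = 23 rad/s:
pole (1 + j23·0.2) = 1 + j4.6 → |·| ≈ 4.7074, ∠ ≈ 77.74°
|G| = 0.2 · 1 / (4.7074) ≈ 0.042486
Gain = 20 log₁₀(0.042486) ≈ -27.44 dB
∠G = (0°) − (77.74°) = -77.74°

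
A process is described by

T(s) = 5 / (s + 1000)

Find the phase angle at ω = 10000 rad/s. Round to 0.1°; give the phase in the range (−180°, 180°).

Substitute s = j10000:
Numerator: 5 = 5 + j0
Denominator: (j10000) + 1000 = 1000 + j10000
|N| = √(5² + 0²) ≈ 5, ∠N ≈ 0.00°
|D| = √(1000² + 10000²) ≈ 10050, ∠D ≈ 84.29°
∠T = 0.00° − 84.29° = -84.29°

-84.3°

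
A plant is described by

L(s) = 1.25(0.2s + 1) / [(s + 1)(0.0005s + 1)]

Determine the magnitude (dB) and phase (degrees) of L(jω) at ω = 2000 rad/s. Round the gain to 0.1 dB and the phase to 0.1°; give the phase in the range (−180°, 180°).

-15.1 dB, -45.1°

At ω = 2000 rad/s:
zero (1 + j2000·0.2) = 1 + j400 → |·| ≈ 400, ∠ ≈ 89.86°
pole (1 + j2000·1) = 1 + j2000 → |·| ≈ 2000, ∠ ≈ 89.97°
pole (1 + j2000·0.0005) = 1 + j1 → |·| ≈ 1.4142, ∠ ≈ 45.00°
|L| = 1.25 · 400 / (2000 · 1.4142) ≈ 0.17678
Gain = 20 log₁₀(0.17678) ≈ -15.05 dB
∠L = (89.86°) − (89.97° + 45.00°) = -45.11°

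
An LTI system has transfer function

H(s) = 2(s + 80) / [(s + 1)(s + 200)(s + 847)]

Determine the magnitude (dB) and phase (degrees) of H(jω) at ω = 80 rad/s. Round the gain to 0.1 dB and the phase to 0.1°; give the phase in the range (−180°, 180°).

-96.2 dB, -71.5°

At s = jω = j80:
zero (s+80): 80 + j80 → |·| = √(80²+80²) = √12800 ≈ 113.14, ∠ = arctan(80/80) ≈ 45.00°
pole (s+1): 1 + j80 → |·| = √(1²+80²) = √6401 ≈ 80.006, ∠ = arctan(80/1) ≈ 89.28°
pole (s+200): 200 + j80 → |·| = √(200²+80²) = √46400 ≈ 215.41, ∠ = arctan(80/200) ≈ 21.80°
pole (s+847): 847 + j80 → |·| = √(847²+80²) = √723809 ≈ 850.77, ∠ = arctan(80/847) ≈ 5.40°
|H| = 2 · 113.14 / 1.4662e+07 ≈ 1.5433e-05
Gain = 20 log₁₀(1.5433e-05) ≈ -96.23 dB
∠H = 45.00° − 116.48° = -71.48°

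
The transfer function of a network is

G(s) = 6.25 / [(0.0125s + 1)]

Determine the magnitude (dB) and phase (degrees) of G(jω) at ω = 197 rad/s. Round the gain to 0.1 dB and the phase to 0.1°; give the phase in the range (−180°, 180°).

At ω = 197 rad/s:
pole (1 + j197·0.0125) = 1 + j2.4625 → |·| ≈ 2.6578, ∠ ≈ 67.90°
|G| = 6.25 · 1 / (2.6578) ≈ 2.3516
Gain = 20 log₁₀(2.3516) ≈ 7.43 dB
∠G = (0°) − (67.90°) = -67.90°

7.4 dB, -67.9°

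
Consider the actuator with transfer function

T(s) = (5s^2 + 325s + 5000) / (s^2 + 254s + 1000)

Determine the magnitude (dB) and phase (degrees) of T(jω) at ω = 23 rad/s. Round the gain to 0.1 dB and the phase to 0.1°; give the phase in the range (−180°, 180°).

2.5 dB, -12.9°

Substitute s = j23:
Numerator: 5(j23)^2 + 325(j23) + 5000 = 2355 + j7475
Denominator: (j23)^2 + 254(j23) + 1000 = 471 + j5842
|N| = √(2355² + 7475²) ≈ 7837.2, ∠N ≈ 72.51°
|D| = √(471² + 5842²) ≈ 5861, ∠D ≈ 85.39°
|T| = 7837.2 / 5861 ≈ 1.3372
Gain = 20 log₁₀(1.3372) ≈ 2.52 dB
∠T = 72.51° − 85.39° = -12.88°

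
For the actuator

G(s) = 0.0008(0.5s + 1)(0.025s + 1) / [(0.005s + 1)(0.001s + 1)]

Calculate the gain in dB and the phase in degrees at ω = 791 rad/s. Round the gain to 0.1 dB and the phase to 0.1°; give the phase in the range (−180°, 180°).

At ω = 791 rad/s:
zero (1 + j791·0.5) = 1 + j395.5 → |·| ≈ 395.5, ∠ ≈ 89.86°
zero (1 + j791·0.025) = 1 + j19.775 → |·| ≈ 19.8, ∠ ≈ 87.11°
pole (1 + j791·0.005) = 1 + j3.955 → |·| ≈ 4.0795, ∠ ≈ 75.81°
pole (1 + j791·0.001) = 1 + j0.791 → |·| ≈ 1.275, ∠ ≈ 38.34°
|G| = 0.0008 · 395.5 · 19.8 / (4.0795 · 1.275) ≈ 1.2044
Gain = 20 log₁₀(1.2044) ≈ 1.62 dB
∠G = (89.86° + 87.11°) − (75.81° + 38.34°) = 62.82°

1.6 dB, 62.8°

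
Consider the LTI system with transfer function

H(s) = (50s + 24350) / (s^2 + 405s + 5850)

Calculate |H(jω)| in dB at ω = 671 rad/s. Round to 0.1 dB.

-22.0 dB

Substitute s = j671:
Numerator: 50(j671) + 24350 = 24350 + j33550
Denominator: (j671)^2 + 405(j671) + 5850 = -444391 + j271755
|N| = √(24350² + 33550²) ≈ 41455, ∠N ≈ 54.03°
|D| = √(444391² + 271755²) ≈ 5.209e+05, ∠D ≈ 148.55°
|H| = 41455 / 5.209e+05 ≈ 0.079583
Gain = 20 log₁₀(0.079583) ≈ -21.98 dB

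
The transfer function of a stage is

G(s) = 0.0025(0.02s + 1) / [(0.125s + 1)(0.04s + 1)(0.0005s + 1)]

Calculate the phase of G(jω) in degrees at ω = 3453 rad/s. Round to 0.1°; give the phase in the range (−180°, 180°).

-150.2°

At ω = 3453 rad/s:
zero (1 + j3453·0.02) = 1 + j69.06 → |·| ≈ 69.067, ∠ ≈ 89.17°
pole (1 + j3453·0.125) = 1 + j431.625 → |·| ≈ 431.63, ∠ ≈ 89.87°
pole (1 + j3453·0.04) = 1 + j138.12 → |·| ≈ 138.12, ∠ ≈ 89.59°
pole (1 + j3453·0.0005) = 1 + j1.7265 → |·| ≈ 1.9952, ∠ ≈ 59.92°
∠G = (89.17°) − (89.87° + 89.59° + 59.92°) = -150.21°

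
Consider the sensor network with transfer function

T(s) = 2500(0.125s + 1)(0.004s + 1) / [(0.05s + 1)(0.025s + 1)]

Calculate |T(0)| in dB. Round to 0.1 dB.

68.0 dB

T(0) = 2500 · 1 / 1 = 2500
20 log₁₀(2500) ≈ 67.96 dB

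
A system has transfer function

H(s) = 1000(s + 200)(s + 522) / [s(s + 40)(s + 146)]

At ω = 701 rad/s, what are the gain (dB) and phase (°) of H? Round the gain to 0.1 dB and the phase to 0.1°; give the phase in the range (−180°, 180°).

At s = jω = j701:
zero (s+200): 200 + j701 → |·| = √(200²+701²) = √531401 ≈ 728.97, ∠ = arctan(701/200) ≈ 74.08°
zero (s+522): 522 + j701 → |·| = √(522²+701²) = √763885 ≈ 874.01, ∠ = arctan(701/522) ≈ 53.33°
pole (s+40): 40 + j701 → |·| = √(40²+701²) = √493001 ≈ 702.14, ∠ = arctan(701/40) ≈ 86.73°
pole (s+146): 146 + j701 → |·| = √(146²+701²) = √512717 ≈ 716.04, ∠ = arctan(701/146) ≈ 78.23°
pole at origin: |s| = 701, ∠ = 90.00° (in denominator)
|H| = 1000 · 6.3713e+05 / 3.5243e+08 ≈ 1.8078
Gain = 20 log₁₀(1.8078) ≈ 5.14 dB
∠H = 127.41° − 254.96° = -127.55°

5.1 dB, -127.6°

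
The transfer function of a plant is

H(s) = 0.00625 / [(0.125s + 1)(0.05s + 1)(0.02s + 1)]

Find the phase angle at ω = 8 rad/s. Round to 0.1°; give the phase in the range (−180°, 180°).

At ω = 8 rad/s:
pole (1 + j8·0.125) = 1 + j1 → |·| ≈ 1.4142, ∠ ≈ 45.00°
pole (1 + j8·0.05) = 1 + j0.4 → |·| ≈ 1.077, ∠ ≈ 21.80°
pole (1 + j8·0.02) = 1 + j0.16 → |·| ≈ 1.0127, ∠ ≈ 9.09°
∠H = (0°) − (45.00° + 21.80° + 9.09°) = -75.89°

-75.9°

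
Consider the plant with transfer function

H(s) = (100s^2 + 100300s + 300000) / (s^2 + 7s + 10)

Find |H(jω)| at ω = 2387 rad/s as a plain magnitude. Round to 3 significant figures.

108

Substitute s = j2387:
Numerator: 100(j2387)^2 + 100300(j2387) + 300000 = -569476900 + j239416100
Denominator: (j2387)^2 + 7(j2387) + 10 = -5697759 + j16709
|N| = √(569476900² + 239416100²) ≈ 6.1776e+08, ∠N ≈ 157.20°
|D| = √(5697759² + 16709²) ≈ 5.6978e+06, ∠D ≈ 179.83°
|H| = 6.1776e+08 / 5.6978e+06 ≈ 108.42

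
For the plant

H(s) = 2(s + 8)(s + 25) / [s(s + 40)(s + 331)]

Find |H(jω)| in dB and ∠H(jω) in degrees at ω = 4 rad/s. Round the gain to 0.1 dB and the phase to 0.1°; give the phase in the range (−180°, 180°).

At s = jω = j4:
zero (s+8): 8 + j4 → |·| = √(8²+4²) = √80 ≈ 8.9443, ∠ = arctan(4/8) ≈ 26.57°
zero (s+25): 25 + j4 → |·| = √(25²+4²) = √641 ≈ 25.318, ∠ = arctan(4/25) ≈ 9.09°
pole (s+40): 40 + j4 → |·| = √(40²+4²) = √1616 ≈ 40.2, ∠ = arctan(4/40) ≈ 5.71°
pole (s+331): 331 + j4 → |·| = √(331²+4²) = √109577 ≈ 331.02, ∠ = arctan(4/331) ≈ 0.69°
pole at origin: |s| = 4, ∠ = 90.00° (in denominator)
|H| = 2 · 226.45 / 53228 ≈ 0.0085087
Gain = 20 log₁₀(0.0085087) ≈ -41.40 dB
∠H = 35.66° − 96.40° = -60.74°

-41.4 dB, -60.7°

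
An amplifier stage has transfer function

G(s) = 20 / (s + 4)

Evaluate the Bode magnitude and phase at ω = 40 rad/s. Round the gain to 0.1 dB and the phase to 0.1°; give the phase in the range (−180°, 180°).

At s = jω = j40:
pole (s+4): 4 + j40 → |·| = √(4²+40²) = √1616 ≈ 40.2, ∠ = arctan(40/4) ≈ 84.29°
|G| = 20 / 40.2 ≈ 0.49751
Gain = 20 log₁₀(0.49751) ≈ -6.06 dB
∠G = 0.00° − 84.29° = -84.29°

-6.1 dB, -84.3°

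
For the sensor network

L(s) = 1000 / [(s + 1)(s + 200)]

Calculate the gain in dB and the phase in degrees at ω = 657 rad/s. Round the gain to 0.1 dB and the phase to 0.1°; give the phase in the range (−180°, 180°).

At s = jω = j657:
pole (s+1): 1 + j657 → |·| = √(1²+657²) = √431650 ≈ 657, ∠ = arctan(657/1) ≈ 89.91°
pole (s+200): 200 + j657 → |·| = √(200²+657²) = √471649 ≈ 686.77, ∠ = arctan(657/200) ≈ 73.07°
|L| = 1000 / 4.5121e+05 ≈ 0.0022163
Gain = 20 log₁₀(0.0022163) ≈ -53.09 dB
∠L = 0.00° − 162.98° = -162.98°

-53.1 dB, -163.0°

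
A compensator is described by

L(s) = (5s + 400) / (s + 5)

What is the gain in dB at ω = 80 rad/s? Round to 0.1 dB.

Substitute s = j80:
Numerator: 5(j80) + 400 = 400 + j400
Denominator: (j80) + 5 = 5 + j80
|N| = √(400² + 400²) ≈ 565.69, ∠N ≈ 45.00°
|D| = √(5² + 80²) ≈ 80.156, ∠D ≈ 86.42°
|L| = 565.69 / 80.156 ≈ 7.0574
Gain = 20 log₁₀(7.0574) ≈ 16.97 dB

17.0 dB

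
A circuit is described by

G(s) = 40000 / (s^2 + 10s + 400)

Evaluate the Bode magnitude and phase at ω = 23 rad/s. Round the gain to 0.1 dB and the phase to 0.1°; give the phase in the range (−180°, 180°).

43.6 dB, -119.3°

At s = jω = j23:
quadratic: (j23)² + 10·j23 + 400 = -129 + j230 → |·| ≈ 263.71, ∠ ≈ 119.29°
|G| = 40000 / 263.71 ≈ 151.68
Gain = 20 log₁₀(151.68) ≈ 43.62 dB
∠G = 0.00° − 119.29° = -119.29°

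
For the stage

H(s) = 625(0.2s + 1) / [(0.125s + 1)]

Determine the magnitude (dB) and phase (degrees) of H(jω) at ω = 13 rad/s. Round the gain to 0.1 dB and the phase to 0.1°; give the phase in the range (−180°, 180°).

59.2 dB, 10.6°

At ω = 13 rad/s:
zero (1 + j13·0.2) = 1 + j2.6 → |·| ≈ 2.7857, ∠ ≈ 68.96°
pole (1 + j13·0.125) = 1 + j1.625 → |·| ≈ 1.908, ∠ ≈ 58.39°
|H| = 625 · 2.7857 / (1.908) ≈ 912.51
Gain = 20 log₁₀(912.51) ≈ 59.20 dB
∠H = (68.96°) − (58.39°) = 10.57°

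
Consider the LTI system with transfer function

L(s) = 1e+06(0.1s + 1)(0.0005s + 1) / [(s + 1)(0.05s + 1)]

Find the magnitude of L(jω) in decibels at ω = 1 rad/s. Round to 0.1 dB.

At ω = 1 rad/s:
zero (1 + j1·0.1) = 1 + j0.1 → |·| ≈ 1.005, ∠ ≈ 5.71°
zero (1 + j1·0.0005) = 1 + j0.0005 → |·| ≈ 1, ∠ ≈ 0.03°
pole (1 + j1·1) = 1 + j1 → |·| ≈ 1.4142, ∠ ≈ 45.00°
pole (1 + j1·0.05) = 1 + j0.05 → |·| ≈ 1.0012, ∠ ≈ 2.86°
|L| = 1e+06 · 1.005 · 1 / (1.4142 · 1.0012) ≈ 7.098e+05
Gain = 20 log₁₀(7.098e+05) ≈ 117.02 dB

117.0 dB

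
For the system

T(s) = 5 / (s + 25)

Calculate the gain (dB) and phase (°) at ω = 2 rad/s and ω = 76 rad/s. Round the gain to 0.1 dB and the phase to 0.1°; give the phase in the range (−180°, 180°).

Substitute s = j2:
Numerator: 5 = 5 + j0
Denominator: (j2) + 25 = 25 + j2
|N| = √(5² + 0²) ≈ 5, ∠N ≈ 0.00°
|D| = √(25² + 2²) ≈ 25.08, ∠D ≈ 4.57°
|T| = 5 / 25.08 ≈ 0.19936
Gain = 20 log₁₀(0.19936) ≈ -14.01 dB
∠T = 0.00° − 4.57° = -4.57°

Substitute s = j76:
Numerator: 5 = 5 + j0
Denominator: (j76) + 25 = 25 + j76
|N| = √(5² + 0²) ≈ 5, ∠N ≈ 0.00°
|D| = √(25² + 76²) ≈ 80.006, ∠D ≈ 71.79°
|T| = 5 / 80.006 ≈ 0.062495
Gain = 20 log₁₀(0.062495) ≈ -24.08 dB
∠T = 0.00° − 71.79° = -71.79°

ω = 2: -14.0 dB, -4.6°; ω = 76: -24.1 dB, -71.8°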